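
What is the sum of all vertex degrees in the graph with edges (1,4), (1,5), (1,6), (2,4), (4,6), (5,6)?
12 (handshake: sum of degrees = 2|E| = 2 x 6 = 12)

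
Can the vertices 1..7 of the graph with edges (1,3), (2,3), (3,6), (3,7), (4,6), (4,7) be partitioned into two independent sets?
Yes. Partition: {1, 2, 5, 6, 7}, {3, 4}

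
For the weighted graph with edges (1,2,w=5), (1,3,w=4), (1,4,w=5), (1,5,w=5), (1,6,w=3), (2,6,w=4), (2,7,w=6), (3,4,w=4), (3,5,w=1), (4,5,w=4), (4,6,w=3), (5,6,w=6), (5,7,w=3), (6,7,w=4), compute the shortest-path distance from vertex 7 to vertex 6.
4 (path: 7 -> 6; weights 4 = 4)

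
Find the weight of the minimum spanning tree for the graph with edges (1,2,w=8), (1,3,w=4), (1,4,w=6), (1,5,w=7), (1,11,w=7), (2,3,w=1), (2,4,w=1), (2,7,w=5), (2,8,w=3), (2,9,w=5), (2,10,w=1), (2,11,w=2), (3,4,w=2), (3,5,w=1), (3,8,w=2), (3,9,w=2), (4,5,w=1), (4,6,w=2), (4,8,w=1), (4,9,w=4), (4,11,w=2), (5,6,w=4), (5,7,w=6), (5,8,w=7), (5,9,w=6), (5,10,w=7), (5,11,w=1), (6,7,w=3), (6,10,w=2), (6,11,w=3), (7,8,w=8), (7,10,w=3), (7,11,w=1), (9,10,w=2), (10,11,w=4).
15 (MST edges: (1,3,w=4), (2,3,w=1), (2,4,w=1), (2,10,w=1), (3,5,w=1), (3,9,w=2), (4,6,w=2), (4,8,w=1), (5,11,w=1), (7,11,w=1); sum of weights 4 + 1 + 1 + 1 + 1 + 2 + 2 + 1 + 1 + 1 = 15)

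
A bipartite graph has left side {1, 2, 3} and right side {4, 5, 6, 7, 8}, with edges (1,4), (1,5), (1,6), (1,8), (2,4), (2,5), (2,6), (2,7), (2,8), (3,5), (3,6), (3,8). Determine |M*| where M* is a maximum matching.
3 (matching: (1,8), (2,7), (3,6); upper bound min(|L|,|R|) = min(3,5) = 3)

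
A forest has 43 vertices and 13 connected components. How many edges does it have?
30 (Each of the 13 component trees on V_i vertices has V_i - 1 edges; summing gives V - C = 43 - 13 = 30)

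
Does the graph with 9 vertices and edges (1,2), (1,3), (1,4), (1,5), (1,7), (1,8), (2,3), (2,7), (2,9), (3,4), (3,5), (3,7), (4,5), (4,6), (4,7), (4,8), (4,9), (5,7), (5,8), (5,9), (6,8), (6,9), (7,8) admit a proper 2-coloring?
No (odd cycle of length 3: 8 -> 1 -> 5 -> 8)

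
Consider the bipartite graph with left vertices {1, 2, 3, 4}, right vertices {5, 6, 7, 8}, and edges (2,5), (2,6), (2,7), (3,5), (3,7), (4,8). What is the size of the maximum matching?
3 (matching: (2,6), (3,7), (4,8); upper bound min(|L|,|R|) = min(4,4) = 4)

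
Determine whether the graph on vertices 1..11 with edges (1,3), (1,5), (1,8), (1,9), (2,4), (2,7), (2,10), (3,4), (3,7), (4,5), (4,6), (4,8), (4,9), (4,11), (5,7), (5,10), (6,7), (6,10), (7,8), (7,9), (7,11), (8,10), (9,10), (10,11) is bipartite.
Yes. Partition: {1, 4, 7, 10}, {2, 3, 5, 6, 8, 9, 11}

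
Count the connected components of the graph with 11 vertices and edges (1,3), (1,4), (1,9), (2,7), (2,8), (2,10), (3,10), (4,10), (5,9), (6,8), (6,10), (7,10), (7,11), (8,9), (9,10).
1 (components: {1, 2, 3, 4, 5, 6, 7, 8, 9, 10, 11})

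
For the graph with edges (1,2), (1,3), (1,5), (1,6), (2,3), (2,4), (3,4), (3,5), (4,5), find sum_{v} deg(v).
18 (handshake: sum of degrees = 2|E| = 2 x 9 = 18)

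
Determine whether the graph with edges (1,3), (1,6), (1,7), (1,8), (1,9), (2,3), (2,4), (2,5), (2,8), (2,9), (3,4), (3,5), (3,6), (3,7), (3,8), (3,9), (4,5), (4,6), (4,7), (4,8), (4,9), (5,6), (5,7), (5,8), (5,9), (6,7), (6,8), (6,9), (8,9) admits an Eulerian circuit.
No (8 vertices have odd degree: {1, 2, 4, 5, 6, 7, 8, 9}; Eulerian circuit requires 0)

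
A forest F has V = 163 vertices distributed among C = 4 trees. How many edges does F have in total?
159 (Each of the 4 component trees on V_i vertices has V_i - 1 edges; summing gives V - C = 163 - 4 = 159)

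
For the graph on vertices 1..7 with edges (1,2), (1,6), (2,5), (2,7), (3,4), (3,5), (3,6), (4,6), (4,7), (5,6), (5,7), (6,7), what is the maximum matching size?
3 (matching: (2,5), (3,6), (4,7); upper bound floor(n/2) = floor(7/2) = 3)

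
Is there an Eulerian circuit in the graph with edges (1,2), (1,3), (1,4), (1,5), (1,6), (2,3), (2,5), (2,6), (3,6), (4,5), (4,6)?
No (4 vertices have odd degree: {1, 3, 4, 5}; Eulerian circuit requires 0)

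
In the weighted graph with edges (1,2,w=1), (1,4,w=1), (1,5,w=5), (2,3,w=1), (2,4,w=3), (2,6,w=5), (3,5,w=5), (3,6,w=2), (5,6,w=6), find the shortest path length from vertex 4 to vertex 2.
2 (path: 4 -> 1 -> 2; weights 1 + 1 = 2)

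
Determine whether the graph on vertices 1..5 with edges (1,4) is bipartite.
Yes. Partition: {1, 2, 3, 5}, {4}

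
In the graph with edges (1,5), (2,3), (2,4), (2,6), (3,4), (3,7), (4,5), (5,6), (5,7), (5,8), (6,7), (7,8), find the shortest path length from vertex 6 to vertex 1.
2 (path: 6 -> 5 -> 1, 2 edges)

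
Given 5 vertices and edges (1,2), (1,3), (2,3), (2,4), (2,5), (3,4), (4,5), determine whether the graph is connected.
Yes (BFS from 1 visits [1, 2, 3, 4, 5] — all 5 vertices reached)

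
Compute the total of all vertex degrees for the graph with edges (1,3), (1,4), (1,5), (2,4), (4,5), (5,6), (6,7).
14 (handshake: sum of degrees = 2|E| = 2 x 7 = 14)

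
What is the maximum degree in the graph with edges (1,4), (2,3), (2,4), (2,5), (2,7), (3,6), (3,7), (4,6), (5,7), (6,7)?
4 (attained at vertices 2, 7)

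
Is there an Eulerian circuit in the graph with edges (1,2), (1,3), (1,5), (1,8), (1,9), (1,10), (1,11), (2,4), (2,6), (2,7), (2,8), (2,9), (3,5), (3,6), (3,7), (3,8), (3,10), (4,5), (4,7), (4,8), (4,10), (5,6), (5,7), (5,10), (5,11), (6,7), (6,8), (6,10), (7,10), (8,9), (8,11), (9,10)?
No (6 vertices have odd degree: {1, 4, 5, 8, 10, 11}; Eulerian circuit requires 0)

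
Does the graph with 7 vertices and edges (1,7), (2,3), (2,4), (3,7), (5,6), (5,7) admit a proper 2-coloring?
Yes. Partition: {1, 3, 4, 5}, {2, 6, 7}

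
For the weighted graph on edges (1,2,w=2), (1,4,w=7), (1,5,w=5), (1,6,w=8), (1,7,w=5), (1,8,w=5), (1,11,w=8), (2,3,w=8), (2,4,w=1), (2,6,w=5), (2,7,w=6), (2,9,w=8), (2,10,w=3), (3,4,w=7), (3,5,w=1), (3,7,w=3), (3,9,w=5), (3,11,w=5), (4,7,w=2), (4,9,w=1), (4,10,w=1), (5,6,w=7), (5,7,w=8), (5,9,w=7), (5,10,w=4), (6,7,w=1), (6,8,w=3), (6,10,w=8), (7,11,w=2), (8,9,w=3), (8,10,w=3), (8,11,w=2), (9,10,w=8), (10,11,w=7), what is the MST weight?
16 (MST edges: (1,2,w=2), (2,4,w=1), (3,5,w=1), (3,7,w=3), (4,7,w=2), (4,9,w=1), (4,10,w=1), (6,7,w=1), (7,11,w=2), (8,11,w=2); sum of weights 2 + 1 + 1 + 3 + 2 + 1 + 1 + 1 + 2 + 2 = 16)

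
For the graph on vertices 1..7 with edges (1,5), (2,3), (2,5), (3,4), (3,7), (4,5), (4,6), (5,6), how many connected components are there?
1 (components: {1, 2, 3, 4, 5, 6, 7})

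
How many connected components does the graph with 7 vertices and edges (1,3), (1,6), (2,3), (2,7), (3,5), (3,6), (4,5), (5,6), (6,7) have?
1 (components: {1, 2, 3, 4, 5, 6, 7})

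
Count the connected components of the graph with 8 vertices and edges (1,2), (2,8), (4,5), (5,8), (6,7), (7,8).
2 (components: {1, 2, 4, 5, 6, 7, 8}, {3})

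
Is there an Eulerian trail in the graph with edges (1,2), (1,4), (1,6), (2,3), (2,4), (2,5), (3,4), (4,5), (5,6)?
Yes (the graph is connected and exactly 2 vertices have odd degree: {1, 5}; any Eulerian path must start and end at those)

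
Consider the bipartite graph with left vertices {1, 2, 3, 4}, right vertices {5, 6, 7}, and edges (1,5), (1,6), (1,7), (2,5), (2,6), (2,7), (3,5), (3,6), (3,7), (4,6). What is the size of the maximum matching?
3 (matching: (1,7), (2,6), (3,5); upper bound min(|L|,|R|) = min(4,3) = 3)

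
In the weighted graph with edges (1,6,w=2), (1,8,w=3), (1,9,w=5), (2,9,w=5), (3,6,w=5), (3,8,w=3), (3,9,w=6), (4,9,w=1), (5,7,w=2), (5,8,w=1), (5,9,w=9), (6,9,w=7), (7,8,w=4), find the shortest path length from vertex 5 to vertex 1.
4 (path: 5 -> 8 -> 1; weights 1 + 3 = 4)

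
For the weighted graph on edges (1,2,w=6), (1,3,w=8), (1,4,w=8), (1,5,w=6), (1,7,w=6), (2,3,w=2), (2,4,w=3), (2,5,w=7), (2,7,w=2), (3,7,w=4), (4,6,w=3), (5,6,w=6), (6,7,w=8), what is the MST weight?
22 (MST edges: (1,2,w=6), (1,5,w=6), (2,3,w=2), (2,4,w=3), (2,7,w=2), (4,6,w=3); sum of weights 6 + 6 + 2 + 3 + 2 + 3 = 22)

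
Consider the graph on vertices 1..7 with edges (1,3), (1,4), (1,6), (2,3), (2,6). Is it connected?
No, it has 3 components: {1, 2, 3, 4, 6}, {5}, {7}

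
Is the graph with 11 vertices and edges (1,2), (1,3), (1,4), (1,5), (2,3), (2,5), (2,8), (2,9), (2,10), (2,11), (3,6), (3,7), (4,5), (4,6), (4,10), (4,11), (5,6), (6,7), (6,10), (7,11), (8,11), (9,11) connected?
Yes (BFS from 1 visits [1, 2, 3, 4, 5, 8, 9, 10, 11, 6, 7] — all 11 vertices reached)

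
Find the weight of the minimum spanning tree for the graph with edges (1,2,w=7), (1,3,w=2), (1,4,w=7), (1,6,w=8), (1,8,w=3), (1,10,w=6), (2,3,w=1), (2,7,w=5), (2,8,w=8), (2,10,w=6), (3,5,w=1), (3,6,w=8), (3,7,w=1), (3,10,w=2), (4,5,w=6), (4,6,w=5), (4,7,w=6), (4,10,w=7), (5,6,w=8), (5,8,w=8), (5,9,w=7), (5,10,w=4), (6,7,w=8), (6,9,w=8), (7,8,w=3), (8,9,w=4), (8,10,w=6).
25 (MST edges: (1,3,w=2), (1,8,w=3), (2,3,w=1), (3,5,w=1), (3,7,w=1), (3,10,w=2), (4,6,w=5), (4,7,w=6), (8,9,w=4); sum of weights 2 + 3 + 1 + 1 + 1 + 2 + 5 + 6 + 4 = 25)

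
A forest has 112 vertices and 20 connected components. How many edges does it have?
92 (Each of the 20 component trees on V_i vertices has V_i - 1 edges; summing gives V - C = 112 - 20 = 92)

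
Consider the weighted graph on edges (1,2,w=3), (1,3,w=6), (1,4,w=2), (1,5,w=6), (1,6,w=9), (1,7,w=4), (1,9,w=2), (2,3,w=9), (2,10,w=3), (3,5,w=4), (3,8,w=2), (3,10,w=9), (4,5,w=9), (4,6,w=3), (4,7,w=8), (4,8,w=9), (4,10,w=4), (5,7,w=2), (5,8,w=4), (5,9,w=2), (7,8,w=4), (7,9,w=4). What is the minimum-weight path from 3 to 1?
6 (path: 3 -> 1; weights 6 = 6)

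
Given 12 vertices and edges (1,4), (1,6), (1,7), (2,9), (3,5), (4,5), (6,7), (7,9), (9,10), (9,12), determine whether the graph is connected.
No, it has 3 components: {1, 2, 3, 4, 5, 6, 7, 9, 10, 12}, {8}, {11}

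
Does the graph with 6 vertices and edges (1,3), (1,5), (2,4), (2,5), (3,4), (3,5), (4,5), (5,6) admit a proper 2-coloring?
No (odd cycle of length 3: 5 -> 1 -> 3 -> 5)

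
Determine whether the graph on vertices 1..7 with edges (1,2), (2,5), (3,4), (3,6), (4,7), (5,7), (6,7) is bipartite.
Yes. Partition: {1, 4, 5, 6}, {2, 3, 7}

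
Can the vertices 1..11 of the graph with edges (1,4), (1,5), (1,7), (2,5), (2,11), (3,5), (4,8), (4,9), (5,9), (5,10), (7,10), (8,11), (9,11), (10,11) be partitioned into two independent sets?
Yes. Partition: {1, 2, 3, 6, 8, 9, 10}, {4, 5, 7, 11}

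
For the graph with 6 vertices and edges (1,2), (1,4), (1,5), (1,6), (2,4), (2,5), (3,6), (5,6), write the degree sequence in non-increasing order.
[4, 3, 3, 3, 2, 1] (degrees: deg(1)=4, deg(2)=3, deg(3)=1, deg(4)=2, deg(5)=3, deg(6)=3)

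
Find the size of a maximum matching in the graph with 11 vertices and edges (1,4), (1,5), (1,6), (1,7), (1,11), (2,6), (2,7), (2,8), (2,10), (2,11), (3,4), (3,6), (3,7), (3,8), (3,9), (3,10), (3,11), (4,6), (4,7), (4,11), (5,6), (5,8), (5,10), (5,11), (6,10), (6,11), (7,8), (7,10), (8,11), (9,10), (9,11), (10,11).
5 (matching: (1,6), (2,8), (3,7), (5,10), (9,11); upper bound floor(n/2) = floor(11/2) = 5)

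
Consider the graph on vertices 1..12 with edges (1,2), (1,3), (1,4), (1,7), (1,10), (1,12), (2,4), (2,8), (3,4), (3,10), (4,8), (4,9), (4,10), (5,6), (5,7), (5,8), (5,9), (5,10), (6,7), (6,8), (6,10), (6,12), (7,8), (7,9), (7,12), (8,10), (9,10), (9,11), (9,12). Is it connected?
Yes (BFS from 1 visits [1, 2, 3, 4, 7, 10, 12, 8, 9, 5, 6, 11] — all 12 vertices reached)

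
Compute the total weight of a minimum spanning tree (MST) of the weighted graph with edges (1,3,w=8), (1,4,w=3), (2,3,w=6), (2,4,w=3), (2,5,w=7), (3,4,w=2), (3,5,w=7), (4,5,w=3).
11 (MST edges: (1,4,w=3), (2,4,w=3), (3,4,w=2), (4,5,w=3); sum of weights 3 + 3 + 2 + 3 = 11)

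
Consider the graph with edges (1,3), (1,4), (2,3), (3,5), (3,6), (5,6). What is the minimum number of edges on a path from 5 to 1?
2 (path: 5 -> 3 -> 1, 2 edges)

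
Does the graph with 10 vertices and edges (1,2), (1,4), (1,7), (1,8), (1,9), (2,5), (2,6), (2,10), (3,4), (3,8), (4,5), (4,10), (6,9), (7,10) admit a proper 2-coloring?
Yes. Partition: {1, 3, 5, 6, 10}, {2, 4, 7, 8, 9}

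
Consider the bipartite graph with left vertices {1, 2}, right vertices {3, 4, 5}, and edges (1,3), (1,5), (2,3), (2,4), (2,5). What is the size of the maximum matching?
2 (matching: (1,5), (2,4); upper bound min(|L|,|R|) = min(2,3) = 2)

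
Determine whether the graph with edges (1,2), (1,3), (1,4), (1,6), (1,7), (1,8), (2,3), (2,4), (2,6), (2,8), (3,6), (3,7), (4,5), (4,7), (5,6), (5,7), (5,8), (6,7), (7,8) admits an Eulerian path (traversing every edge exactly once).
Yes (the graph is connected and exactly 2 vertices have odd degree: {2, 6}; any Eulerian path must start and end at those)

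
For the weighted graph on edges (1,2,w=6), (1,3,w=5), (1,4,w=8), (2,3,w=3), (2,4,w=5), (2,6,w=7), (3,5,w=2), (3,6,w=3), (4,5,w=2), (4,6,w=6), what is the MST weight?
15 (MST edges: (1,3,w=5), (2,3,w=3), (3,5,w=2), (3,6,w=3), (4,5,w=2); sum of weights 5 + 3 + 2 + 3 + 2 = 15)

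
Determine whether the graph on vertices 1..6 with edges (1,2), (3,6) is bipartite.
Yes. Partition: {1, 3, 4, 5}, {2, 6}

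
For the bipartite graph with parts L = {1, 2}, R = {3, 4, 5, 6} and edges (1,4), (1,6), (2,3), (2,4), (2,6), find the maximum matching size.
2 (matching: (1,6), (2,4); upper bound min(|L|,|R|) = min(2,4) = 2)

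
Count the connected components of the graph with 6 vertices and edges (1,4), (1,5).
4 (components: {1, 4, 5}, {2}, {3}, {6})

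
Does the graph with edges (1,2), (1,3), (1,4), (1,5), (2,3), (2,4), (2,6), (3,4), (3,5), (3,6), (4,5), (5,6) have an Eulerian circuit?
No (2 vertices have odd degree: {3, 6}; Eulerian circuit requires 0)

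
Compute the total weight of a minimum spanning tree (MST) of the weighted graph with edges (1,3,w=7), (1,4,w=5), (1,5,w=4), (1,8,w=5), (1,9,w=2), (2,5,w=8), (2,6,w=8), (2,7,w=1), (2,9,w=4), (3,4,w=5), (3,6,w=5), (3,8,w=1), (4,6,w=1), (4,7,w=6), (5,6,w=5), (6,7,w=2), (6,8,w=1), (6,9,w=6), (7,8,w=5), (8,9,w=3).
15 (MST edges: (1,5,w=4), (1,9,w=2), (2,7,w=1), (3,8,w=1), (4,6,w=1), (6,7,w=2), (6,8,w=1), (8,9,w=3); sum of weights 4 + 2 + 1 + 1 + 1 + 2 + 1 + 3 = 15)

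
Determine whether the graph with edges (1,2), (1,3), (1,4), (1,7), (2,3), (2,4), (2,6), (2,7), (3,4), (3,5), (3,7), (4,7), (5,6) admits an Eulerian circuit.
No (2 vertices have odd degree: {2, 3}; Eulerian circuit requires 0)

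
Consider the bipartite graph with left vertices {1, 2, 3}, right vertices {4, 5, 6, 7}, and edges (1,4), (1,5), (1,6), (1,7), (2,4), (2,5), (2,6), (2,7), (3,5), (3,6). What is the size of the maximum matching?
3 (matching: (1,7), (2,6), (3,5); upper bound min(|L|,|R|) = min(3,4) = 3)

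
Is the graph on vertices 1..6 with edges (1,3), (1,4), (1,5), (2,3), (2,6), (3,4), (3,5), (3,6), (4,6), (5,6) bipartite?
No (odd cycle of length 3: 3 -> 1 -> 4 -> 3)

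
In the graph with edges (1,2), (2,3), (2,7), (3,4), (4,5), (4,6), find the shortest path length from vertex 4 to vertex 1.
3 (path: 4 -> 3 -> 2 -> 1, 3 edges)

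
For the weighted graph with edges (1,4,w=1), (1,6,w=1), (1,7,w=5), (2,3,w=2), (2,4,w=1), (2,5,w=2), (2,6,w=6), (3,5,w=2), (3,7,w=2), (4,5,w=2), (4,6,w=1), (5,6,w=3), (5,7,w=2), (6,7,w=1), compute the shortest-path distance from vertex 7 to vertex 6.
1 (path: 7 -> 6; weights 1 = 1)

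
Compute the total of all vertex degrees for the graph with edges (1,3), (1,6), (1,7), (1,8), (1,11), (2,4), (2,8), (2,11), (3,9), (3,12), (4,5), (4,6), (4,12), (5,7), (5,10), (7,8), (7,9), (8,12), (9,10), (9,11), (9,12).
42 (handshake: sum of degrees = 2|E| = 2 x 21 = 42)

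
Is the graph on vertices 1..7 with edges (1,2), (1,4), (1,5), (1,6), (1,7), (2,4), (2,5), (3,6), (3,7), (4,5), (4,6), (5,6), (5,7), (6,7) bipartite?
No (odd cycle of length 3: 5 -> 1 -> 7 -> 5)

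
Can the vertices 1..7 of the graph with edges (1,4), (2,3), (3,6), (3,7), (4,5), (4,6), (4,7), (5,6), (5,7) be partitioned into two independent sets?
No (odd cycle of length 3: 5 -> 4 -> 6 -> 5)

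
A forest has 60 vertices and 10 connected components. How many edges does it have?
50 (Each of the 10 component trees on V_i vertices has V_i - 1 edges; summing gives V - C = 60 - 10 = 50)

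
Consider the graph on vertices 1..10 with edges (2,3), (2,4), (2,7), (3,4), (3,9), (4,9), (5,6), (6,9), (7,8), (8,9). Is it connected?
No, it has 3 components: {1}, {2, 3, 4, 5, 6, 7, 8, 9}, {10}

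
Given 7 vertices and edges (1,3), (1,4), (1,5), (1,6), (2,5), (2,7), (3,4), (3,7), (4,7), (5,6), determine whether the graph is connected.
Yes (BFS from 1 visits [1, 3, 4, 5, 6, 7, 2] — all 7 vertices reached)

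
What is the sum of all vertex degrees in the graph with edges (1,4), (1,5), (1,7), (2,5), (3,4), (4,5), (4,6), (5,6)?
16 (handshake: sum of degrees = 2|E| = 2 x 8 = 16)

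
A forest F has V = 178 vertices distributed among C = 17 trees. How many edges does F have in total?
161 (Each of the 17 component trees on V_i vertices has V_i - 1 edges; summing gives V - C = 178 - 17 = 161)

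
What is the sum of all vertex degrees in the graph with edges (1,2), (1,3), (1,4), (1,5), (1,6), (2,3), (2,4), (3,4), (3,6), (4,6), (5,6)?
22 (handshake: sum of degrees = 2|E| = 2 x 11 = 22)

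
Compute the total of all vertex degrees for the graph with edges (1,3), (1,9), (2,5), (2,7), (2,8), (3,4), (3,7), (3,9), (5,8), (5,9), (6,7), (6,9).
24 (handshake: sum of degrees = 2|E| = 2 x 12 = 24)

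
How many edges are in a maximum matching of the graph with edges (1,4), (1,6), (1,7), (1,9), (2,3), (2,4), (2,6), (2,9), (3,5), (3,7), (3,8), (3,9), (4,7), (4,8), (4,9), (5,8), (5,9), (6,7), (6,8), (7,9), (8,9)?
4 (matching: (1,7), (2,6), (4,9), (5,8); upper bound floor(n/2) = floor(9/2) = 4)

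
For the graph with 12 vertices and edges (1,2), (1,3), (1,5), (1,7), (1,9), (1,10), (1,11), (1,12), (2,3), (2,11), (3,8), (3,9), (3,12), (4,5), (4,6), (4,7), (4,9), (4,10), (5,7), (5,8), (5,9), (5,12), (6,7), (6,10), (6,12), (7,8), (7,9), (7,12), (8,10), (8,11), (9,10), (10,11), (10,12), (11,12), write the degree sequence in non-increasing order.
[8, 7, 7, 7, 6, 6, 5, 5, 5, 5, 4, 3] (degrees: deg(1)=8, deg(2)=3, deg(3)=5, deg(4)=5, deg(5)=6, deg(6)=4, deg(7)=7, deg(8)=5, deg(9)=6, deg(10)=7, deg(11)=5, deg(12)=7)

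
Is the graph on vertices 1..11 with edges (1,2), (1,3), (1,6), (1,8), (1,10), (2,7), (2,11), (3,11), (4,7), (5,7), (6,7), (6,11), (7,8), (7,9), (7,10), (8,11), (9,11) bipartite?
Yes. Partition: {1, 7, 11}, {2, 3, 4, 5, 6, 8, 9, 10}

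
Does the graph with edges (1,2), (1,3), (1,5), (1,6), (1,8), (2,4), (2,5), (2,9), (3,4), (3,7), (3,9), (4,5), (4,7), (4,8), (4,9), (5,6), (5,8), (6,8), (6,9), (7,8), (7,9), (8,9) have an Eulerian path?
Yes (the graph is connected and exactly 2 vertices have odd degree: {1, 5}; any Eulerian path must start and end at those)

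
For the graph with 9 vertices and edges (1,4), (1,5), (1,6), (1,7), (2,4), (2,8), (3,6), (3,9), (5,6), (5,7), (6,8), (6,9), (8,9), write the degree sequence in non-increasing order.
[5, 4, 3, 3, 3, 2, 2, 2, 2] (degrees: deg(1)=4, deg(2)=2, deg(3)=2, deg(4)=2, deg(5)=3, deg(6)=5, deg(7)=2, deg(8)=3, deg(9)=3)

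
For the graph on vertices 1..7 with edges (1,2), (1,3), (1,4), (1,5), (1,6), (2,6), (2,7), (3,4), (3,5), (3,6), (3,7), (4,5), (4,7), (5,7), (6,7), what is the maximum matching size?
3 (matching: (1,6), (2,7), (3,5); upper bound floor(n/2) = floor(7/2) = 3)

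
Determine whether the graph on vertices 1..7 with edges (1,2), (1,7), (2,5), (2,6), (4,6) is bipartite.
Yes. Partition: {1, 3, 5, 6}, {2, 4, 7}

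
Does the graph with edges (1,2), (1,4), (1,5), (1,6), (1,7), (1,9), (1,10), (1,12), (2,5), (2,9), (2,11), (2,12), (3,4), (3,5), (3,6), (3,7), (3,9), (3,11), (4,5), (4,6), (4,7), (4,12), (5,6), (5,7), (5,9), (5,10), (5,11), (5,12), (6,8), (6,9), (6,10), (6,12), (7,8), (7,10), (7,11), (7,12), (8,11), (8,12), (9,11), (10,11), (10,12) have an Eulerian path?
Yes (the graph is connected and exactly 2 vertices have odd degree: {2, 11}; any Eulerian path must start and end at those)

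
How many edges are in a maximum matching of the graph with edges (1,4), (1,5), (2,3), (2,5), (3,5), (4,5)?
2 (matching: (2,3), (4,5); upper bound floor(n/2) = floor(5/2) = 2)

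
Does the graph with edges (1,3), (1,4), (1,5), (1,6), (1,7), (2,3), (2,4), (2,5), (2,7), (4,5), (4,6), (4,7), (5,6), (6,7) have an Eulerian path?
Yes (the graph is connected and exactly 2 vertices have odd degree: {1, 4}; any Eulerian path must start and end at those)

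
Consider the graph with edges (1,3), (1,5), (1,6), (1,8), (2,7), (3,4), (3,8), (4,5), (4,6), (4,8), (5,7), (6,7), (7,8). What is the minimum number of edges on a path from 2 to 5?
2 (path: 2 -> 7 -> 5, 2 edges)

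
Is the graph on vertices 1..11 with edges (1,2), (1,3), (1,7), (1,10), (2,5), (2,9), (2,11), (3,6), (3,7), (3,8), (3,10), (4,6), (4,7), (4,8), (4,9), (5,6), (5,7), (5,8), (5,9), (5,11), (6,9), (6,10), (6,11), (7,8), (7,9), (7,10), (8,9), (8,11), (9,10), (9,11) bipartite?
No (odd cycle of length 3: 7 -> 1 -> 10 -> 7)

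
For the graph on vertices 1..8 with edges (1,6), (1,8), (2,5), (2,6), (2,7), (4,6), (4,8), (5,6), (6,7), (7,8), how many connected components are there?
2 (components: {1, 2, 4, 5, 6, 7, 8}, {3})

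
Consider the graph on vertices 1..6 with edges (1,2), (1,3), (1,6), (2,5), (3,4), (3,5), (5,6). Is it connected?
Yes (BFS from 1 visits [1, 2, 3, 6, 5, 4] — all 6 vertices reached)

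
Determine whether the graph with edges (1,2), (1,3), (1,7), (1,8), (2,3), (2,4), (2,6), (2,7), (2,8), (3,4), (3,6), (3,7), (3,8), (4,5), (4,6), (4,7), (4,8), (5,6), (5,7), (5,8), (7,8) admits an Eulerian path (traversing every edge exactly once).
Yes — and in fact it has an Eulerian circuit (the graph is connected and all 8 vertices have even degree)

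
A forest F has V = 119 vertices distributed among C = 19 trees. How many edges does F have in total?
100 (Each of the 19 component trees on V_i vertices has V_i - 1 edges; summing gives V - C = 119 - 19 = 100)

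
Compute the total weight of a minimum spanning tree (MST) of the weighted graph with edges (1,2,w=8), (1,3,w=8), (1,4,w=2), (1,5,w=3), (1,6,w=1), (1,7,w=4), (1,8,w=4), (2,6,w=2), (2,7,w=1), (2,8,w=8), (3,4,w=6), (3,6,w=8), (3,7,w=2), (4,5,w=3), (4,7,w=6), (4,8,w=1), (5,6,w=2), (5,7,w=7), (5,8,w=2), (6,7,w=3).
11 (MST edges: (1,4,w=2), (1,6,w=1), (2,6,w=2), (2,7,w=1), (3,7,w=2), (4,8,w=1), (5,8,w=2); sum of weights 2 + 1 + 2 + 1 + 2 + 1 + 2 = 11)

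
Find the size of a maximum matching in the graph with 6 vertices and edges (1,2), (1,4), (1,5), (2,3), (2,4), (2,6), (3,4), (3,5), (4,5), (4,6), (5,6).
3 (matching: (1,4), (2,6), (3,5); upper bound floor(n/2) = floor(6/2) = 3)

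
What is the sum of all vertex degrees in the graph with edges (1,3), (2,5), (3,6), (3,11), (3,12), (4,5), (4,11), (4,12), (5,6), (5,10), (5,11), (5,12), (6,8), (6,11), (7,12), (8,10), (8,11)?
34 (handshake: sum of degrees = 2|E| = 2 x 17 = 34)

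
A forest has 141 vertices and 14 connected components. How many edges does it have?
127 (Each of the 14 component trees on V_i vertices has V_i - 1 edges; summing gives V - C = 141 - 14 = 127)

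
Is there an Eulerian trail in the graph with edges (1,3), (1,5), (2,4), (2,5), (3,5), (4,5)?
Yes — and in fact it has an Eulerian circuit (the graph is connected and all 5 vertices have even degree)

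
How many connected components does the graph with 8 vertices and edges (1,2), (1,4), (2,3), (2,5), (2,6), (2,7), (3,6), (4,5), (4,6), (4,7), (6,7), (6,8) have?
1 (components: {1, 2, 3, 4, 5, 6, 7, 8})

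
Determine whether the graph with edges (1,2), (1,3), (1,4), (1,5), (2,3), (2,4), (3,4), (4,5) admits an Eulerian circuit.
No (2 vertices have odd degree: {2, 3}; Eulerian circuit requires 0)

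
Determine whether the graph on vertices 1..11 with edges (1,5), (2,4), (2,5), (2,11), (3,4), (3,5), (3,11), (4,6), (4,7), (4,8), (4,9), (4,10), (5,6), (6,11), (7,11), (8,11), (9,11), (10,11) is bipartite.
Yes. Partition: {1, 2, 3, 6, 7, 8, 9, 10}, {4, 5, 11}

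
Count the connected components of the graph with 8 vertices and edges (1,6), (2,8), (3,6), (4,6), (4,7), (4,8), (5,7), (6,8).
1 (components: {1, 2, 3, 4, 5, 6, 7, 8})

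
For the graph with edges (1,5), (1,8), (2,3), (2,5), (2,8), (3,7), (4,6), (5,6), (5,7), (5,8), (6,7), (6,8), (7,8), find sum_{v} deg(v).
26 (handshake: sum of degrees = 2|E| = 2 x 13 = 26)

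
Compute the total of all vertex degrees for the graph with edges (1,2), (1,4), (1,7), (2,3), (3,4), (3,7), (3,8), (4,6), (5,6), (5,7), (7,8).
22 (handshake: sum of degrees = 2|E| = 2 x 11 = 22)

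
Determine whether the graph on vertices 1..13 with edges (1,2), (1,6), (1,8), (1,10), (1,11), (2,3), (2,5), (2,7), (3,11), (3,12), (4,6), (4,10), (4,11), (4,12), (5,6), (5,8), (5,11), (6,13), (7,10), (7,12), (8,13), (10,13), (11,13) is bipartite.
Yes. Partition: {1, 3, 4, 5, 7, 9, 13}, {2, 6, 8, 10, 11, 12}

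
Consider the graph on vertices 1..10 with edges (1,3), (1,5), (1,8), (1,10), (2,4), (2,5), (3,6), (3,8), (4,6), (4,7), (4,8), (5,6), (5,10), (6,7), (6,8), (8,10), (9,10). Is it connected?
Yes (BFS from 1 visits [1, 3, 5, 8, 10, 6, 2, 4, 9, 7] — all 10 vertices reached)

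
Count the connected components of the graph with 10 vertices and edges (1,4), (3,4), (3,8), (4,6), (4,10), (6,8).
5 (components: {1, 3, 4, 6, 8, 10}, {2}, {5}, {7}, {9})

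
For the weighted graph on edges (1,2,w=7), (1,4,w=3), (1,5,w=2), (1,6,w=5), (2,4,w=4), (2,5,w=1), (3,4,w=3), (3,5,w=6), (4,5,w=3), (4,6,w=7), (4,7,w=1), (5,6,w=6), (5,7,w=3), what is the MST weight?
15 (MST edges: (1,4,w=3), (1,5,w=2), (1,6,w=5), (2,5,w=1), (3,4,w=3), (4,7,w=1); sum of weights 3 + 2 + 5 + 1 + 3 + 1 = 15)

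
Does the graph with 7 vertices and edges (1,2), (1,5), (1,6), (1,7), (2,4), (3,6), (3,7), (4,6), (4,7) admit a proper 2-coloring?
Yes. Partition: {1, 3, 4}, {2, 5, 6, 7}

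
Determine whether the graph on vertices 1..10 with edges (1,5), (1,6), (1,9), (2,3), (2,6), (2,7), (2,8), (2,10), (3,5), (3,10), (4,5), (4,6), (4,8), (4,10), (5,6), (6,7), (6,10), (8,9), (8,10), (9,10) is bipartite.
No (odd cycle of length 3: 6 -> 1 -> 5 -> 6)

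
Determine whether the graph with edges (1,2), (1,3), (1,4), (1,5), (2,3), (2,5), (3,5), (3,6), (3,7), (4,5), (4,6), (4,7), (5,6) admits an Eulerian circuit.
No (4 vertices have odd degree: {2, 3, 5, 6}; Eulerian circuit requires 0)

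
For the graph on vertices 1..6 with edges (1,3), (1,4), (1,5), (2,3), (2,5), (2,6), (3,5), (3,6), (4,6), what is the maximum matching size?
3 (matching: (1,4), (2,6), (3,5); upper bound floor(n/2) = floor(6/2) = 3)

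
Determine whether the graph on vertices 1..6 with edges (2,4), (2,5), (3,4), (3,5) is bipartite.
Yes. Partition: {1, 2, 3, 6}, {4, 5}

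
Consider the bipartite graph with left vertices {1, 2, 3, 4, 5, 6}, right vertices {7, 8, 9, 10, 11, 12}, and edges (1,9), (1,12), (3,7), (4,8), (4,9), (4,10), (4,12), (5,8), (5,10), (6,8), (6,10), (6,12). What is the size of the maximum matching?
5 (matching: (1,12), (3,7), (4,9), (5,10), (6,8); upper bound min(|L|,|R|) = min(6,6) = 6)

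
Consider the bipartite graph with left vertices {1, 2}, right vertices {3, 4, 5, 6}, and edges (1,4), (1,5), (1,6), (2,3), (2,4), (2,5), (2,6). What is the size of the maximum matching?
2 (matching: (1,6), (2,5); upper bound min(|L|,|R|) = min(2,4) = 2)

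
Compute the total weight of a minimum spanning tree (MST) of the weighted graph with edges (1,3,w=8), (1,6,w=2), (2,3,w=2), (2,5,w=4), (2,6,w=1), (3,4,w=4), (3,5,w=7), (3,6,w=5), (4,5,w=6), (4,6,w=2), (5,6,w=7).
11 (MST edges: (1,6,w=2), (2,3,w=2), (2,5,w=4), (2,6,w=1), (4,6,w=2); sum of weights 2 + 2 + 4 + 1 + 2 = 11)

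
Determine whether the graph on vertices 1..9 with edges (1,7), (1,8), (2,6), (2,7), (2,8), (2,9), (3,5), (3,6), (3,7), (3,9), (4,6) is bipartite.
Yes. Partition: {1, 2, 3, 4}, {5, 6, 7, 8, 9}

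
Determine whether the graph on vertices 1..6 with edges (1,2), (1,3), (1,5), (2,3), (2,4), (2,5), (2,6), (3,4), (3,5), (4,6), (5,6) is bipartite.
No (odd cycle of length 3: 2 -> 1 -> 5 -> 2)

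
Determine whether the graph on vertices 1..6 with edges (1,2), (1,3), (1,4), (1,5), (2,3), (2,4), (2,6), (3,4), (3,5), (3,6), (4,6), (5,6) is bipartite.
No (odd cycle of length 3: 4 -> 1 -> 2 -> 4)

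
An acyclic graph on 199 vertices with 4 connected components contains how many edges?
195 (Each of the 4 component trees on V_i vertices has V_i - 1 edges; summing gives V - C = 199 - 4 = 195)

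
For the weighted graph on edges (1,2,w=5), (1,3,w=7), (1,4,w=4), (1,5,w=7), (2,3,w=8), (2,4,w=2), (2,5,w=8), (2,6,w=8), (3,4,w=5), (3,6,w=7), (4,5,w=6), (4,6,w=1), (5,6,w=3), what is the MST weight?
15 (MST edges: (1,4,w=4), (2,4,w=2), (3,4,w=5), (4,6,w=1), (5,6,w=3); sum of weights 4 + 2 + 5 + 1 + 3 = 15)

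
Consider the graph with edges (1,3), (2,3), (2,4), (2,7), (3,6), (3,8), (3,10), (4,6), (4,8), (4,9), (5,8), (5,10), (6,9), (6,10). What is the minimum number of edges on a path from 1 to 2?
2 (path: 1 -> 3 -> 2, 2 edges)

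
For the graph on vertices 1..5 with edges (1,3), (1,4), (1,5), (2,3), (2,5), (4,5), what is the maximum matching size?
2 (matching: (1,4), (2,5); upper bound floor(n/2) = floor(5/2) = 2)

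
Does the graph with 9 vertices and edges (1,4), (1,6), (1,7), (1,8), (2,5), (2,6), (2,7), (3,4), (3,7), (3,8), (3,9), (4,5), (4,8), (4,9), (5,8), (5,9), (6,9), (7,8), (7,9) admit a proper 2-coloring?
No (odd cycle of length 3: 4 -> 1 -> 8 -> 4)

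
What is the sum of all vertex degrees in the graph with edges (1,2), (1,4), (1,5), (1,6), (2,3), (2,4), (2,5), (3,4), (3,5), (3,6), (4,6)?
22 (handshake: sum of degrees = 2|E| = 2 x 11 = 22)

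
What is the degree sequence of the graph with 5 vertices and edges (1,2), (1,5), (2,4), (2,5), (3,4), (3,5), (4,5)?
[4, 3, 3, 2, 2] (degrees: deg(1)=2, deg(2)=3, deg(3)=2, deg(4)=3, deg(5)=4)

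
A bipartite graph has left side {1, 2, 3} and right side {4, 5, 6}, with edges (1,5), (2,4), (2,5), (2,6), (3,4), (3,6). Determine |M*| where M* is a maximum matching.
3 (matching: (1,5), (2,6), (3,4); upper bound min(|L|,|R|) = min(3,3) = 3)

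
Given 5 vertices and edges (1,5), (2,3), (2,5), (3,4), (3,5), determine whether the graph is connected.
Yes (BFS from 1 visits [1, 5, 2, 3, 4] — all 5 vertices reached)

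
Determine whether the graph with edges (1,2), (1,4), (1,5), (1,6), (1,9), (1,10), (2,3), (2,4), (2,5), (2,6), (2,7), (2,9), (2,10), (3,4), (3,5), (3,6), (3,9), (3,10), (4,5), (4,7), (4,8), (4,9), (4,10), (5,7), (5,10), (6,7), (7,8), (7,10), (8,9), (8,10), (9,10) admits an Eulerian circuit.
Yes (the graph is connected and all 10 vertices have even degree)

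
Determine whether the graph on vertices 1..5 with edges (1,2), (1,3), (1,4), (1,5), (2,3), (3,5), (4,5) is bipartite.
No (odd cycle of length 3: 4 -> 1 -> 5 -> 4)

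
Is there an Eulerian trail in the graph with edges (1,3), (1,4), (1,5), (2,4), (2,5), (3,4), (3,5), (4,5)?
Yes (the graph is connected and exactly 2 vertices have odd degree: {1, 3}; any Eulerian path must start and end at those)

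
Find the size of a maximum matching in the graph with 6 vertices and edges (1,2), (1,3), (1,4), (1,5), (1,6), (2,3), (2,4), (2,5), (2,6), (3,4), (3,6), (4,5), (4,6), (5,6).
3 (matching: (1,5), (2,4), (3,6); upper bound floor(n/2) = floor(6/2) = 3)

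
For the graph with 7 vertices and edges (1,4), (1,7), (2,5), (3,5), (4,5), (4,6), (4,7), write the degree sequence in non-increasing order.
[4, 3, 2, 2, 1, 1, 1] (degrees: deg(1)=2, deg(2)=1, deg(3)=1, deg(4)=4, deg(5)=3, deg(6)=1, deg(7)=2)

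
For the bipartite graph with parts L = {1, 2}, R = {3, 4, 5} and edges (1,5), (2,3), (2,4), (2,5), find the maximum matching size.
2 (matching: (1,5), (2,4); upper bound min(|L|,|R|) = min(2,3) = 2)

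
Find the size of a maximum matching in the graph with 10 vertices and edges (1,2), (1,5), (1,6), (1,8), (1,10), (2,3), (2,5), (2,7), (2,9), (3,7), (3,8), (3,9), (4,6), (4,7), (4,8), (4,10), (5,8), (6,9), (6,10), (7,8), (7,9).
5 (matching: (1,6), (2,5), (3,8), (4,10), (7,9); upper bound floor(n/2) = floor(10/2) = 5)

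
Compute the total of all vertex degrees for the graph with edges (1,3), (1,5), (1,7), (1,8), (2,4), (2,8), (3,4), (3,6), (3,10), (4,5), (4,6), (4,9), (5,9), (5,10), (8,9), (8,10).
32 (handshake: sum of degrees = 2|E| = 2 x 16 = 32)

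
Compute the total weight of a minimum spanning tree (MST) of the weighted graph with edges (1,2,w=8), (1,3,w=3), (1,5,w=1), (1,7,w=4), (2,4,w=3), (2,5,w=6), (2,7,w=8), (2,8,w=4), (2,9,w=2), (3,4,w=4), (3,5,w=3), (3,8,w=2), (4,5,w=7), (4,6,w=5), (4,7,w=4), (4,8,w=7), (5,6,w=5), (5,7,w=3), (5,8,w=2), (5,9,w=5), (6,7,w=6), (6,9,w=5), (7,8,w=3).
22 (MST edges: (1,5,w=1), (2,4,w=3), (2,8,w=4), (2,9,w=2), (3,8,w=2), (4,6,w=5), (5,7,w=3), (5,8,w=2); sum of weights 1 + 3 + 4 + 2 + 2 + 5 + 3 + 2 = 22)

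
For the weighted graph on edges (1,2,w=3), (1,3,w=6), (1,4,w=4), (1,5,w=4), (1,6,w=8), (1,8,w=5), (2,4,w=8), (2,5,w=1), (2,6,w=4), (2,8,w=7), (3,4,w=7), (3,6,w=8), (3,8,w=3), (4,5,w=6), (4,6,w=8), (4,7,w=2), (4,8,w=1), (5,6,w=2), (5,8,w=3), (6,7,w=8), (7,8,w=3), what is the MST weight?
15 (MST edges: (1,2,w=3), (2,5,w=1), (3,8,w=3), (4,7,w=2), (4,8,w=1), (5,6,w=2), (5,8,w=3); sum of weights 3 + 1 + 3 + 2 + 1 + 2 + 3 = 15)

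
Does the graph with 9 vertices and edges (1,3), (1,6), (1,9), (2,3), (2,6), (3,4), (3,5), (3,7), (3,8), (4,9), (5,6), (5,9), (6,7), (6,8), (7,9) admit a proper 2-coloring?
Yes. Partition: {1, 2, 4, 5, 7, 8}, {3, 6, 9}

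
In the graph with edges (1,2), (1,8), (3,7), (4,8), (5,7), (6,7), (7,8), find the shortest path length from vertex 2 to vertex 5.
4 (path: 2 -> 1 -> 8 -> 7 -> 5, 4 edges)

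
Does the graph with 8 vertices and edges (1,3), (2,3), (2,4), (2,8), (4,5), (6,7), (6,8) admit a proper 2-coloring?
Yes. Partition: {1, 2, 5, 6}, {3, 4, 7, 8}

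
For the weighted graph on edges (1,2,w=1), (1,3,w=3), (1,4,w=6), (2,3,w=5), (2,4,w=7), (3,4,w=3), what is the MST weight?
7 (MST edges: (1,2,w=1), (1,3,w=3), (3,4,w=3); sum of weights 1 + 3 + 3 = 7)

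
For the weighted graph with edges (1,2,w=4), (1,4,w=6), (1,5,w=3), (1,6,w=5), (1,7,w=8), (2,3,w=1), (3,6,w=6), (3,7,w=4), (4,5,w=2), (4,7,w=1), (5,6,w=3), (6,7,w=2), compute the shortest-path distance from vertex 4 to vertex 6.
3 (path: 4 -> 7 -> 6; weights 1 + 2 = 3)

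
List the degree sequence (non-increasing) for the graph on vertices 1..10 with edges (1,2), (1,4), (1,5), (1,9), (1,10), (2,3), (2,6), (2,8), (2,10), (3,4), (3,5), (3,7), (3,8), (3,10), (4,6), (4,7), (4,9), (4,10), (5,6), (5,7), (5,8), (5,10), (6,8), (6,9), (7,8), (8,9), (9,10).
[6, 6, 6, 6, 6, 5, 5, 5, 5, 4] (degrees: deg(1)=5, deg(2)=5, deg(3)=6, deg(4)=6, deg(5)=6, deg(6)=5, deg(7)=4, deg(8)=6, deg(9)=5, deg(10)=6)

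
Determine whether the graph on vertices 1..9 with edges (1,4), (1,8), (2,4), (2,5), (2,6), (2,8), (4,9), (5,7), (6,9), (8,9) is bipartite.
Yes. Partition: {1, 2, 3, 7, 9}, {4, 5, 6, 8}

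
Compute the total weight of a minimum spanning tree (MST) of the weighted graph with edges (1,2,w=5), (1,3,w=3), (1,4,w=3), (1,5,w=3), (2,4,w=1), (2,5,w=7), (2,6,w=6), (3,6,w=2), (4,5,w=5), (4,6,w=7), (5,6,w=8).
12 (MST edges: (1,3,w=3), (1,4,w=3), (1,5,w=3), (2,4,w=1), (3,6,w=2); sum of weights 3 + 3 + 3 + 1 + 2 = 12)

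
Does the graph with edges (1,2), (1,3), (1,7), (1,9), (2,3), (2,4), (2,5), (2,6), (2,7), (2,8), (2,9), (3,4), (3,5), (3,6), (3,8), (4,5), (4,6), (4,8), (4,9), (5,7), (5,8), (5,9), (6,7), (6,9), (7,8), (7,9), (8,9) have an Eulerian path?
Yes (the graph is connected and exactly 2 vertices have odd degree: {6, 9}; any Eulerian path must start and end at those)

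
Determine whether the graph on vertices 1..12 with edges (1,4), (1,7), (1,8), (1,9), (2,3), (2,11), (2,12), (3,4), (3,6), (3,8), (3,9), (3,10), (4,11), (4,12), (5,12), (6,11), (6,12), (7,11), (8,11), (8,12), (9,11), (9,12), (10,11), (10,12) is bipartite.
Yes. Partition: {1, 3, 11, 12}, {2, 4, 5, 6, 7, 8, 9, 10}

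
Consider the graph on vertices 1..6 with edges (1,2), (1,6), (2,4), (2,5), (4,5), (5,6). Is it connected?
No, it has 2 components: {1, 2, 4, 5, 6}, {3}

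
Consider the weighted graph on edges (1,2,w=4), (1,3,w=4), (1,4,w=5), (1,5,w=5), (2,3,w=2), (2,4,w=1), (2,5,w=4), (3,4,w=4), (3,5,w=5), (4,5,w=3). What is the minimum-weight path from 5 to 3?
5 (path: 5 -> 3; weights 5 = 5)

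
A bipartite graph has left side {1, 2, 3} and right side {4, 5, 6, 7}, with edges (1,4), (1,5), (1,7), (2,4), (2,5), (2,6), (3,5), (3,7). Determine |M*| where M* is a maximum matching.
3 (matching: (1,7), (2,6), (3,5); upper bound min(|L|,|R|) = min(3,4) = 3)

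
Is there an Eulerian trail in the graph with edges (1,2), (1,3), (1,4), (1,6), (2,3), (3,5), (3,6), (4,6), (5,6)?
Yes — and in fact it has an Eulerian circuit (the graph is connected and all 6 vertices have even degree)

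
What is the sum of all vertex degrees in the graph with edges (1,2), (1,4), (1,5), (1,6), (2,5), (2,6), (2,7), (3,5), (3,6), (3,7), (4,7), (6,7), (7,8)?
26 (handshake: sum of degrees = 2|E| = 2 x 13 = 26)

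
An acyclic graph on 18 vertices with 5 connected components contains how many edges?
13 (Each of the 5 component trees on V_i vertices has V_i - 1 edges; summing gives V - C = 18 - 5 = 13)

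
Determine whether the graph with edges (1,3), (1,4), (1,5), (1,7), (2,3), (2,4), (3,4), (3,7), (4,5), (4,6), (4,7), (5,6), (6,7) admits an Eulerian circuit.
No (2 vertices have odd degree: {5, 6}; Eulerian circuit requires 0)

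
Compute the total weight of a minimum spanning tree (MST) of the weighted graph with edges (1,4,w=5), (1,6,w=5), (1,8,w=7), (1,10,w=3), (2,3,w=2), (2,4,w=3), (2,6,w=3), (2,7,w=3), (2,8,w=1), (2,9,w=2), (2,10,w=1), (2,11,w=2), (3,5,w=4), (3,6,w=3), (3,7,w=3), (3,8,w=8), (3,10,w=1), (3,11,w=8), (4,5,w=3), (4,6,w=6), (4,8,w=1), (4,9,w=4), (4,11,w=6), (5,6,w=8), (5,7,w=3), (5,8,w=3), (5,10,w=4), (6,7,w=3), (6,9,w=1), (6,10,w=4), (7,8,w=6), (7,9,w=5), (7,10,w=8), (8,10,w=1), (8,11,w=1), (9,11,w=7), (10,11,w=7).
17 (MST edges: (1,10,w=3), (2,7,w=3), (2,8,w=1), (2,9,w=2), (2,10,w=1), (3,10,w=1), (4,5,w=3), (4,8,w=1), (6,9,w=1), (8,11,w=1); sum of weights 3 + 3 + 1 + 2 + 1 + 1 + 3 + 1 + 1 + 1 = 17)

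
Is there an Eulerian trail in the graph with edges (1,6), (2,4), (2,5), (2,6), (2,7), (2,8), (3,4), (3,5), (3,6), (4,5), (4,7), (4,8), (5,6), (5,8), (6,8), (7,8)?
No (8 vertices have odd degree: {1, 2, 3, 4, 5, 6, 7, 8}; Eulerian path requires 0 or 2)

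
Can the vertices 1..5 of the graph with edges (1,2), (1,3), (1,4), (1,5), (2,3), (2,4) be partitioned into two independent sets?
No (odd cycle of length 3: 2 -> 1 -> 3 -> 2)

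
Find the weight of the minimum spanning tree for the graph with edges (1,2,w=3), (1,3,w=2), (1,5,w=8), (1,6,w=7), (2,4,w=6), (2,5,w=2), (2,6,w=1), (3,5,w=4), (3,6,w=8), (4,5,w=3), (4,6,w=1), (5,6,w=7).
9 (MST edges: (1,2,w=3), (1,3,w=2), (2,5,w=2), (2,6,w=1), (4,6,w=1); sum of weights 3 + 2 + 2 + 1 + 1 = 9)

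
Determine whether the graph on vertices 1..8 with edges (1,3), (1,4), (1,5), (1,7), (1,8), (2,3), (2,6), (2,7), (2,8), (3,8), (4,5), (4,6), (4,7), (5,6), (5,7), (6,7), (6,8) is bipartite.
No (odd cycle of length 3: 8 -> 1 -> 3 -> 8)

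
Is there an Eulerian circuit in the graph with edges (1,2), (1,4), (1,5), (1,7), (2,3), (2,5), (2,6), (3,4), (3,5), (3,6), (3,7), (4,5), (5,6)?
No (4 vertices have odd degree: {3, 4, 5, 6}; Eulerian circuit requires 0)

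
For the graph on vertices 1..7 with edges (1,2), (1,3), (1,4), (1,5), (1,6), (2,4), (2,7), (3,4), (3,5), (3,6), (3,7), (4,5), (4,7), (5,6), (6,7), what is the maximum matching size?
3 (matching: (1,6), (3,5), (4,7); upper bound floor(n/2) = floor(7/2) = 3)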